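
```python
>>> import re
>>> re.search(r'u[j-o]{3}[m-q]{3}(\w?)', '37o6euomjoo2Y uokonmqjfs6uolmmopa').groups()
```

('j',)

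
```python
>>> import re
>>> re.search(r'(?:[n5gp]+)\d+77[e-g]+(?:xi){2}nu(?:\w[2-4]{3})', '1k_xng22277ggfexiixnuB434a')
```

None

This matches one or more of one of [n5gp] (non-capturing group); then one or more of a digit, then the literal '77'; then one or more of a character in [e-g], then the literal 'xi' repeated 2 times, then the literal 'nu'; then a word character, then exactly 3 of a character in [2-4] (non-capturing group).
Unlike `match`, `search` isn't anchored — it looks for the pattern anywhere in the string.
Here nothing in the string fits, so the call returns None.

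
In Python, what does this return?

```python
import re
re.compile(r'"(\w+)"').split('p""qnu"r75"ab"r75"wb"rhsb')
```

Matches to split on: at [2:7] → '"qnu"'; at [10:14] → '"ab"'; at [17:21] → '"wb"'.
With a capturing group present, the delimiter's captured portion is kept in the result list.

['p"', 'qnu', 'r75', 'ab', 'r75', 'wb', 'rhsb']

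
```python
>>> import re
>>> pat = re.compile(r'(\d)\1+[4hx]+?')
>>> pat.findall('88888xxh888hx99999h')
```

`\1` has to match the exact text group 1 already captured.
Matches: at [0:6] match '88888x', group 1 = '8'; at [8:12] match '888h', group 1 = '8'; at [13:19] match '99999h', group 1 = '9'.
With a single group, `findall` returns only what that group captured — 3 items.

['8', '8', '9']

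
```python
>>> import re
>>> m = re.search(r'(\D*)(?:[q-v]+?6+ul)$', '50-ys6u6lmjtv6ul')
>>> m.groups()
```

('lmjt',)

The match spans [8:16] → 'lmjtv6ul'.
Captured: group 1 = 'lmjt'.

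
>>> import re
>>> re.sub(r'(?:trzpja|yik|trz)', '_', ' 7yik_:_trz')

' 7__:__'

Matches: at [2:5] → 'yik'; at [8:11] → 'trz'.
Every occurrence is swapped for '_'.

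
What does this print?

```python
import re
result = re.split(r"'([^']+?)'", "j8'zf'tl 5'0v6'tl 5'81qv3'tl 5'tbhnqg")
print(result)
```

['j8', 'zf', 'tl 5', '0v6', 'tl 5', '81qv3', "tl 5'tbhnqg"]

`re.split` interleaves the captured-group text with the surrounding fragments.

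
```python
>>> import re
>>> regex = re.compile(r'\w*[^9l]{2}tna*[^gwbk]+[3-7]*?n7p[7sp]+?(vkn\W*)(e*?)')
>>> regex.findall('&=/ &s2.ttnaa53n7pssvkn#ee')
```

[('vkn#', '')]

The pattern matches zero or more of a word character, then exactly 2 of any character except [9l]; then the literal 'tn', then zero or more of a literal 'a', then one or more of any character except [gwbk]; then zero or more of a character in [3-7] (lazy), then the literal 'n7p', then one or more of one of [7sp] (lazy); then the literal 'vkn', then zero or more of a non-word character (captured); then zero or more of a literal 'e' (lazy) (captured).
Lazy quantifiers expand one character at a time until the remainder of the pattern can match.
Matches: at [5:24] match 's2.ttnaa53n7pssvkn#', groups = ('vkn#', '').
`findall` packs the 2 group values into a tuple for every match.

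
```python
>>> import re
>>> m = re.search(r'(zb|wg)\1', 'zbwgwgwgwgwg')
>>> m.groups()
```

The backreference `\1` re-matches whatever the first group consumed, character for character.
`search` walks the string left to right and returns the first match it finds.
The match spans [2:6] → 'wgwg'.
Captured: group 1 = 'wg'.

('wg',)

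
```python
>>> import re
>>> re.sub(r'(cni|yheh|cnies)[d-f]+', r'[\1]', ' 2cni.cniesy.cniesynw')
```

' 2cni.[cni]sy.[cni]synw'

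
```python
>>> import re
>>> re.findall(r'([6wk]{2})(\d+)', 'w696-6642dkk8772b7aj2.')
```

[('w6', '96'), ('66', '42'), ('kk', '8772')]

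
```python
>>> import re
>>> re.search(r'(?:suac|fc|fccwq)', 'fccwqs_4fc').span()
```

Alternation isn't longest-match — the leftmost alternative that fits at this position is chosen.
The match spans [0:2] → 'fc'.

(0, 2)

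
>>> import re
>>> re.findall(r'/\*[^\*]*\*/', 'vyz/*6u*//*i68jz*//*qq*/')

['/*6u*/', '/*i68jz*/', '/*qq*/']

Scanning left to right: at [3:9] → '/*6u*/'; at [9:18] → '/*i68jz*/'; at [18:24] → '/*qq*/'.
Since nothing is captured, `findall` lists the 3 matched substrings directly.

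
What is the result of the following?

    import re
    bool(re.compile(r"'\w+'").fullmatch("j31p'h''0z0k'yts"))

`re.fullmatch` is like wrapping the pattern in `^…$` (in single-line mode).
Here the string isn't matched end-to-end, so the call returns None, and `bool(None)` is False.

False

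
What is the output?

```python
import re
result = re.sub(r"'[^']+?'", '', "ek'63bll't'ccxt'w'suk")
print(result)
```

ektw'suk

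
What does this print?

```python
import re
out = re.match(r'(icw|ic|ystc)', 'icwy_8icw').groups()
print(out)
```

('icw',)

The regex engine tests alternatives in the order written; an earlier branch that matches wins even if a later one would match more.
`match` is anchored at position 0; if the pattern doesn't fit there, it returns None.
The match spans [0:3] → 'icw'.
Captured: group 1 = 'icw'.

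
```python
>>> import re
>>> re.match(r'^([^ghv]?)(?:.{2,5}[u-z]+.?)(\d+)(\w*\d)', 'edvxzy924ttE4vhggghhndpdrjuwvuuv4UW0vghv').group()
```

'edvxzy924ttE4vhggghhndpdrjuwvuuv4UW0'

Pattern: anchored at the start of the string; then optionally any character except [ghv] (captured); then 2 to 5 of any character, then one or more of a character in [u-z], then optionally any character (non-capturing group); then one or more of a digit (captured); then zero or more of a word character, then a digit (captured).
`match` is anchored at position 0; if the pattern doesn't fit there, it returns None.
The match spans [0:36] → 'edvxzy924ttE4vhggghhndpdrjuwvuuv4UW0'.
Captured: group 1 = 'e', group 2 = '24', group 3 = 'ttE4vhggghhndpdrjuwvuuv4UW0'.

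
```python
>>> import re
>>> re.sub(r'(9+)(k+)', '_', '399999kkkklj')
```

`sub` substitutes '_' at each match site.

'3_lj'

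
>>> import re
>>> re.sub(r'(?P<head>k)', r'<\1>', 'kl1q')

'<k>l1q'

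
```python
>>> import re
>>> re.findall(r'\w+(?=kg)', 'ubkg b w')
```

['ub']

Because the assertion is zero-width, the text it checks is not consumed and won't appear in the result.
With no groups in the pattern, `findall` gives back each whole match — 1 here.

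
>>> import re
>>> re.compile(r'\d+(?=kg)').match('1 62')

None

The `(?=…)`/`(?<=…)` assertion just peeks at neighbouring text; it doesn't advance the match position.
`match` is anchored at position 0; if the pattern doesn't fit there, it returns None.
Here position 0 doesn't satisfy it, so the call returns None.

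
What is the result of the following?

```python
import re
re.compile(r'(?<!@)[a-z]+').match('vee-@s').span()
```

A negative assertion filters positions out without eating any characters.
`re.match` only tries the pattern at the start of the string.
The match spans [0:3] → 'vee'.

(0, 3)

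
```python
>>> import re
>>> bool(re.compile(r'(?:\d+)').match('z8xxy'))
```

False

`re.match` only tries the pattern at the start of the string.
Here the pattern fails at index 0, so the call returns None, and `bool(None)` is False.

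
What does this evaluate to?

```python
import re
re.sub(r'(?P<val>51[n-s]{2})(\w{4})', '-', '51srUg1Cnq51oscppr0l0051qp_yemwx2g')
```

'-nq-0l00-wx2g'

The pattern matches the literal '51', then exactly 2 of a character in [n-s] (captured as 'val'); then exactly 4 of a word character (captured).
Every occurrence is swapped for '-'.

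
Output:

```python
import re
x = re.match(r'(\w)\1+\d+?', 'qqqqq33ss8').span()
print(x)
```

(0, 6)

The backreference `\1` re-matches whatever the first group consumed, character for character.
With `match`, the pattern is implicitly anchored at the beginning.
The match spans [0:6] → 'qqqqq3'.
Captured: group 1 = 'q'.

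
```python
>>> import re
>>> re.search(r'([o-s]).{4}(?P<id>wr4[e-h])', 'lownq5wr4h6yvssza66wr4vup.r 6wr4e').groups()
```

The match spans [1:10] → 'ownq5wr4h'.
Captured: group 1 = 'o', group 2 = 'wr4h'.

('o', 'wr4h')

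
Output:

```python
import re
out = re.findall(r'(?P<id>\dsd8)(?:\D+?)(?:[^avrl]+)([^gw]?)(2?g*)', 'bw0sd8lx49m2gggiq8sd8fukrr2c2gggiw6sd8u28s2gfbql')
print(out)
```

[('0sd8', 'r', ''), ('6sd8', 'l', '')]

Multiple groups make `findall` return tuples — one 3-tuple for each match.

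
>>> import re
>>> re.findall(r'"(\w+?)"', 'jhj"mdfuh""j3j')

One capturing group, so `findall` returns just the captured substring from the one match — 1 in all.

['mdfuh']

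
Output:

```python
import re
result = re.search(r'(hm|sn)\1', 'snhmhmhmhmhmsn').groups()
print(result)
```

The backreference `\1` re-matches whatever the first group consumed, character for character.
Unlike `match`, `search` isn't anchored — it looks for the pattern anywhere in the string.
The match spans [2:6] → 'hmhm'.
Captured: group 1 = 'hm'.

('hm',)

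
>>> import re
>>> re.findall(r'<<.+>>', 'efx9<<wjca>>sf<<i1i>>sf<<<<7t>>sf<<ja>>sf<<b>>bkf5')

Matches: at [4:46] → '<<wjca>>sf<<i1i>>sf<<<<7t>>sf<<ja>>sf<<b>>'.
With no groups in the pattern, `findall` gives back each whole match — 1 here.

['<<wjca>>sf<<i1i>>sf<<<<7t>>sf<<ja>>sf<<b>>']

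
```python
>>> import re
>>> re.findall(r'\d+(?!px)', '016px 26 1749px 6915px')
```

['01', '26', '174', '691']

`(?!…)`/`(?<!…)` only lets a position through if the neighbouring text does NOT match; no characters are consumed.
Scanning left to right: at [0:2] → '01'; at [6:8] → '26'; at [9:12] → '174'; at [16:19] → '691'.
`findall` yields the raw match text (4 of them) because the pattern has no groups.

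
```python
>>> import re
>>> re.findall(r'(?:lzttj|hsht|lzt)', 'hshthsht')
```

['hsht', 'hsht']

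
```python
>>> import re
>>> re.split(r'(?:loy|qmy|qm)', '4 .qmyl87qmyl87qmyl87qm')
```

Alternation tries branches left to right and keeps the first one that lets the overall match succeed at that position.
Matches to split on: at [3:6] → 'qmy'; at [9:12] → 'qmy'; at [15:18] → 'qmy'; at [21:23] → 'qm'.
The string is cut at each match, leaving 5 pieces.

['4 .', 'l87', 'l87', 'l87', '']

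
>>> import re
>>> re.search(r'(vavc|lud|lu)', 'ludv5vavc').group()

Alternation tries branches left to right and keeps the first one that lets the overall match succeed at that position.
The match spans [0:3] → 'lud'.

'lud'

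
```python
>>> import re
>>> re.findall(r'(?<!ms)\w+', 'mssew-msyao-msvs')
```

The negative lookaround is zero-width — it rules out positions where the adjacent text would match, without consuming anything.
Walking the string: at [0:5] → 'mssew'; at [6:11] → 'msyao'; at [12:16] → 'msvs'.
`findall` yields the raw match text (3 of them) because the pattern has no groups.

['mssew', 'msyao', 'msvs']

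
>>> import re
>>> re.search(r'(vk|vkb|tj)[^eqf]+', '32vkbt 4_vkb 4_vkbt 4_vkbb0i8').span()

`re.search` tries every starting position until one works.
The match spans [2:29] → 'vkbt 4_vkb 4_vkbt 4_vkbb0i8'.
Captured: group 1 = 'vk'.

(2, 29)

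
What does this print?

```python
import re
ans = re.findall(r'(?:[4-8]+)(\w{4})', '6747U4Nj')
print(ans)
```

['U4Nj']

The pattern matches one or more of a character in [4-8] (non-capturing group); then exactly 4 of a word character (captured).
Scanning left to right: at [0:8] match '6747U4Nj', group 1 = 'U4Nj'.
Because there's exactly one group, `findall` drops the full match and keeps group 1 from the one hit.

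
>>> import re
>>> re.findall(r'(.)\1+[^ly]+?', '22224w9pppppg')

['2', 'p']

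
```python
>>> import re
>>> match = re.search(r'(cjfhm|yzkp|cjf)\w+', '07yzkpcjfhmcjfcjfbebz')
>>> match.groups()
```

`re.search` scans for the first position where the pattern succeeds.
The match spans [2:21] → 'yzkpcjfhmcjfcjfbebz'.
Captured: group 1 = 'yzkp'.

('yzkp',)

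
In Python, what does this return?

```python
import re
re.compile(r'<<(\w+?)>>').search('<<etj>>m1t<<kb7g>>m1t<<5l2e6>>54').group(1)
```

The match spans [0:7] → '<<etj>>'.
Captured: group 1 = 'etj'.

'etj'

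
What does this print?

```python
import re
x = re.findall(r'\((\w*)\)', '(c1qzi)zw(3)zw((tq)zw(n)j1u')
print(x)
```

Scanning left to right: at [0:7] match '(c1qzi)', group 1 = 'c1qzi'; at [9:12] match '(3)', group 1 = '3'; at [15:19] match '(tq)', group 1 = 'tq'; at [21:24] match '(n)', group 1 = 'n'.
With a single group, `findall` returns only what that group captured — 4 items.

['c1qzi', '3', 'tq', 'n']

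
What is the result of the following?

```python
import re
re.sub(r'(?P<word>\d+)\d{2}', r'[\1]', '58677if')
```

The pattern matches one or more of a digit (captured as 'word'); then exactly 2 of a digit.
Matches: at [0:5] → '58677'.
Each match is replaced using the text its own group 1 captured.

'[586]if'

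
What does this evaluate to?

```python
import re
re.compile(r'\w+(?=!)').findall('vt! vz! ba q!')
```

['vt', 'vz', 'q']

The positive lookaround only admits positions where the adjacent text matches; those characters stay outside the span.
Since nothing is captured, `findall` lists the 3 matched substrings directly.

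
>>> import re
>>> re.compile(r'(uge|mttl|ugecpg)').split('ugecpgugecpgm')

['', 'uge', 'cpg', 'uge', 'cpgm']

Alternation isn't longest-match — the leftmost alternative that fits at this position is chosen.
Matches to split on: at [0:3] → 'uge'; at [6:9] → 'uge'.
The group in the pattern means `split` returns the separators' captures alongside the pieces.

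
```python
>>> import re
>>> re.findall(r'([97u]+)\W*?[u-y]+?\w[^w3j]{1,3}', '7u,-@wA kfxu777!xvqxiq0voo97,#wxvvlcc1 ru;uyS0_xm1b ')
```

The pattern matches one or more of one of [97u] (captured); then zero or more of a non-word character (lazy), then one or more of a character in [u-y] (lazy), then a word character; then 1 to 3 of any character except [w3j].
Scanning left to right: at [0:10] match '7u,-@wA kf', group 1 = '7u'; at [11:21] match 'u777!xvqxi', group 1 = 'u777'; at [26:35] match '97,#wxvvl', group 1 = '97'; at [40:47] match 'u;uyS0_', group 1 = 'u'.
Because there's exactly one group, `findall` drops the full match and keeps group 1 from each hit.

['7u', 'u777', '97', 'u']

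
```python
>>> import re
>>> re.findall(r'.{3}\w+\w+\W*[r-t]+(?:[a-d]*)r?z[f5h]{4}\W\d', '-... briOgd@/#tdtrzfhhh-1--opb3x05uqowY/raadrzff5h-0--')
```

The pattern matches exactly 3 of any character, then one or more of a word character; then one or more of a word character, then zero or more of a non-word character, then one or more of a character in [r-t]; then zero or more of a character in [a-d] (non-capturing group); then optionally the literal 'r', then a literal 'z', then exactly 4 of one of [f5h]; then a non-word character, then a digit.
Matches: at [11:25] → '@/#tdtrzfhhh-1'; at [25:52] → '--opb3x05uqowY/raadrzff5h-0'.
With no groups in the pattern, `findall` gives back each whole match — 2 here.

['@/#tdtrzfhhh-1', '--opb3x05uqowY/raadrzff5h-0']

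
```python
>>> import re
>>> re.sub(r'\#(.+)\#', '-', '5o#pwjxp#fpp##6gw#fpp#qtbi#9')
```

'5o-9'

Each match is replaced by '-'.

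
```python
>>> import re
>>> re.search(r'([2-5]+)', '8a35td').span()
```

The pattern matches one or more of a character in [2-5] (captured).
`re.search` scans for the first position where the pattern succeeds.
The match spans [2:4] → '35'.
Captured: group 1 = '35'.

(2, 4)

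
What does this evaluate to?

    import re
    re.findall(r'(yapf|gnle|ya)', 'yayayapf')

['ya', 'ya', 'yapf']

`|` is ordered: at each position the engine commits to the first alternative that works.
With a single group, `findall` returns only what that group captured — 3 items.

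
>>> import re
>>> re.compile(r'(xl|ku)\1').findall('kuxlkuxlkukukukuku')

['ku', 'ku']

`\1` is not a pattern — it's the concrete string captured by group 1, re-applied verbatim.
Walking the string: at [8:12] match 'kuku', group 1 = 'ku'; at [12:16] match 'kuku', group 1 = 'ku'.
With a single group, `findall` returns only what that group captured — 2 items.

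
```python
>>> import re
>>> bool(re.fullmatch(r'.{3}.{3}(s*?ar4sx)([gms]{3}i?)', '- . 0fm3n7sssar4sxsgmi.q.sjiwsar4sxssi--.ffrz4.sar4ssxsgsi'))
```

False

This matches exactly 3 of any character, then exactly 3 of any character; then zero or more of a literal 's' (lazy), then the literal 'ar4', then the literal 'sx' (captured); then exactly 3 of one of [gms], then optionally the literal 'i' (captured).
`fullmatch` succeeds only if the pattern covers the string from start to end.
Here the string isn't matched end-to-end, so the call returns None, and `bool(None)` is False.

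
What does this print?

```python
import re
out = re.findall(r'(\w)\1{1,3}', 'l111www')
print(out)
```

`\1` is not a pattern — it's the concrete string captured by group 1, re-applied verbatim.
With a single group, `findall` returns only what that group captured — 2 items.

['1', 'w']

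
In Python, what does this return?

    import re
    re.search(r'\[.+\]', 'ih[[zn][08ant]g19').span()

The match spans [2:14] → '[[zn][08ant]'.

(2, 14)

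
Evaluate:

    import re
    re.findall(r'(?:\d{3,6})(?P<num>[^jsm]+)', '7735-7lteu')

['-7lteu']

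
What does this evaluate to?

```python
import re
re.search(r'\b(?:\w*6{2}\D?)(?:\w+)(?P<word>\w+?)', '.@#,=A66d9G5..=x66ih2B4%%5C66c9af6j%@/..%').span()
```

(5, 12)

The match spans [5:12] → 'A66d9G5'.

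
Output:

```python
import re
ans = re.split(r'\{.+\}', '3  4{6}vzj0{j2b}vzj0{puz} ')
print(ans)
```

['3  4', ' ']

`split` removes every match and returns the 2 fragments in between.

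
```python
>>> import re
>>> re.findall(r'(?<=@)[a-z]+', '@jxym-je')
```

['jxym']

Lookahead/lookbehind check context without consuming it, so the matched span excludes the asserted characters.
Walking the string: at [1:5] → 'jxym'.
`findall` yields the raw match text (1 of them) because the pattern has no groups.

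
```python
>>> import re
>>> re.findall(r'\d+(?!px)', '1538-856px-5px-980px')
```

['1538', '85', '98']

The negative lookahead/lookbehind blocks any match where the forbidden context is present.
`findall` yields the raw match text (3 of them) because the pattern has no groups.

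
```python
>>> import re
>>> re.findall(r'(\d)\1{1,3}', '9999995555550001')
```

The backreference `\1` re-matches whatever the first group consumed, character for character.
One capturing group, so `findall` returns just the captured substring from each match — 5 in all.

['9', '9', '5', '5', '0']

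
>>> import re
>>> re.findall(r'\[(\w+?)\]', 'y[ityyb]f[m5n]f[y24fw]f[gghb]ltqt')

['ityyb', 'm5n', 'y24fw', 'gghb']

`findall` collects group 1 from each match (4 total).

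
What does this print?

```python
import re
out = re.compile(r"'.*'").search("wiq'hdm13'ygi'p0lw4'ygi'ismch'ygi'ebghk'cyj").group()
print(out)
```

`search` walks the string left to right and returns the first match it finds.
The match spans [3:40] → "'hdm13'ygi'p0lw4'ygi'ismch'ygi'ebghk'".

'hdm13'ygi'p0lw4'ygi'ismch'ygi'ebghk'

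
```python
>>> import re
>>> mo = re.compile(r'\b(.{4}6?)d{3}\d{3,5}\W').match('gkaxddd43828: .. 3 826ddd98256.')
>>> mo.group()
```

`re.match` only tries the pattern at the start of the string.
The match spans [0:13] → 'gkaxddd43828:'.

'gkaxddd43828:'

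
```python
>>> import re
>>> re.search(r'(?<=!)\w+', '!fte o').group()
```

'fte'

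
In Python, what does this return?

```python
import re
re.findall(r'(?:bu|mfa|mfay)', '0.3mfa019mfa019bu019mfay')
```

['mfa', 'mfa', 'bu', 'mfa']

`|` is ordered: at each position the engine commits to the first alternative that works.
No capturing groups, so `findall` returns the 4 full match strings.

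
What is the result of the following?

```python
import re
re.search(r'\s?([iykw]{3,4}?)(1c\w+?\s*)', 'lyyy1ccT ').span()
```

(1, 7)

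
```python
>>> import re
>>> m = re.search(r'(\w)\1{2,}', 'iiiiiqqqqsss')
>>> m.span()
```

(0, 5)

After group 1 captures some text, `\1` only succeeds where that same text appears again.
The match spans [0:5] → 'iiiii'.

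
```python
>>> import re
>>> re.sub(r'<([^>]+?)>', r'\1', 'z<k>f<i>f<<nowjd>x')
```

'zkfif<nowjdx'

Matches: at [1:4] → '<k>'; at [5:8] → '<i>'; at [9:17] → '<<nowjd>'.
The replacement refers to a captured group, so each match is rewritten using its own captured text.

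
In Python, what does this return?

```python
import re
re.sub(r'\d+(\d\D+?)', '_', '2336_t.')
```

This matches one or more of a digit; then a digit, then one or more of a non-digit (lazy) (captured).
Matches: at [0:5] → '2336_'.
Each match is replaced by '_'.

'_t.'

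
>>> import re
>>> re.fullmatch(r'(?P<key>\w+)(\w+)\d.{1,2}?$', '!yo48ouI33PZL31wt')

This matches one or more of a word character (captured as 'key'); then one or more of a word character (captured); then a digit, then 1 to 2 of any character (lazy); then anchored at the end.
`fullmatch` succeeds only if the pattern covers the string from start to end.
Here there's no way to consume every character, so the call returns None.

None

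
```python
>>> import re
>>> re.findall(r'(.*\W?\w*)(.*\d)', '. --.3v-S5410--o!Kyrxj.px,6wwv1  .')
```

This matches zero or more of any character, then optionally a non-word character, then zero or more of a word character (captured); then zero or more of any character, then a digit (captured).
Walking the string: at [0:31] match '. --.3v-S5410--o!Kyrxj.px,6wwv1', groups = ('. --.3v-S5410--o!Kyrxj.px,6wwv', '1').
`findall` packs the 2 group values into a tuple for every match.

[('. --.3v-S5410--o!Kyrxj.px,6wwv', '1')]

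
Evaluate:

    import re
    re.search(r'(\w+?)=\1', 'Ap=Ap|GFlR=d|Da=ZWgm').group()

'Ap=Ap'

The backreference `\1` re-matches whatever the first group consumed, character for character.
`search` walks the string left to right and returns the first match it finds.
The match spans [0:5] → 'Ap=Ap'.
Captured: group 1 = 'Ap'.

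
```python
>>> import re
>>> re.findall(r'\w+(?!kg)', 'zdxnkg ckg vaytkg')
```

A negative assertion filters positions out without eating any characters.
Walking the string: at [0:6] → 'zdxnkg'; at [7:10] → 'ckg'; at [11:17] → 'vaytkg'.
Since nothing is captured, `findall` lists the 3 matched substrings directly.

['zdxnkg', 'ckg', 'vaytkg']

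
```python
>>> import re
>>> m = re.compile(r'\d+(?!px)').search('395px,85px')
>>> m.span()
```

(0, 2)

A negative assertion filters positions out without eating any characters.
`re.search` tries every starting position until one works.
The match spans [0:2] → '39'.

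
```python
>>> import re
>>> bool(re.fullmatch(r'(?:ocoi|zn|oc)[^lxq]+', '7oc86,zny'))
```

False

`fullmatch` succeeds only if the pattern covers the string from start to end.
Here there's no way to consume every character, so the call returns None, and `bool(None)` is False.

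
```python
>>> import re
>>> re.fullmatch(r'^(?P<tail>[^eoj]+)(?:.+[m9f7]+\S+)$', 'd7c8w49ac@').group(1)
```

The pattern matches anchored at the start of the string; then one or more of any character except [eoj] (captured as 'tail'); then one or more of any character, then one or more of one of [m9f7], then one or more of a non-whitespace character (non-capturing group); then anchored at the end.
`fullmatch` succeeds only if the pattern covers the string from start to end.
The match spans [0:10] → 'd7c8w49ac@'.
Captured: group 1 = 'd7c8w'.

'd7c8w'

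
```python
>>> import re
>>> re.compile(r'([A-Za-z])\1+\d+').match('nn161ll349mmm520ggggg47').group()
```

'nn161'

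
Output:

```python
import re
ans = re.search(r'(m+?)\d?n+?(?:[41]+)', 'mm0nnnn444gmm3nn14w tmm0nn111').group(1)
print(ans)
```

mm

The match spans [0:10] → 'mm0nnnn444'.
Captured: group 1 = 'mm'.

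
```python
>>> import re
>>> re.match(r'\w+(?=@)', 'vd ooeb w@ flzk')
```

None

The lookaround is zero-width — it requires the adjacent text to match without consuming it, so the asserted text isn't part of the match.
`re.match` only tries the pattern at the start of the string.
Here position 0 doesn't satisfy it, so the call returns None.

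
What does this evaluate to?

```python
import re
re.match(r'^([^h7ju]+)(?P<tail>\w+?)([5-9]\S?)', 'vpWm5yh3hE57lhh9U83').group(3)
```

'57'

The match spans [0:12] → 'vpWm5yh3hE57'.
Captured: group 1 = 'vpWm5y', group 2 = 'h3hE', group 3 = '57'.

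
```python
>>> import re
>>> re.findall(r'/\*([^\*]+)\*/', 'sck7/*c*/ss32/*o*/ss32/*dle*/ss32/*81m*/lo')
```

['c', 'o', 'dle', '81m']

Matches: at [4:9] match '/*c*/', group 1 = 'c'; at [13:18] match '/*o*/', group 1 = 'o'; at [22:29] match '/*dle*/', group 1 = 'dle'; at [33:40] match '/*81m*/', group 1 = '81m'.
With a single group, `findall` returns only what that group captured — 4 items.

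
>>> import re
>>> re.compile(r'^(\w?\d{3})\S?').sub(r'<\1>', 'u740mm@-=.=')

'<u740>m@-=.='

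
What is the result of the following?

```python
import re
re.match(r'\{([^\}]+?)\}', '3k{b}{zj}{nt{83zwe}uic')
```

None

`re.match` only tries the pattern at the start of the string.
Here the string doesn't start with a match, so the call returns None.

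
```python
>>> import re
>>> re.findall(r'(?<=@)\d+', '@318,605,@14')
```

The `(?=…)`/`(?<=…)` assertion just peeks at neighbouring text; it doesn't advance the match position.
Walking the string: at [1:4] → '318'; at [10:12] → '14'.
Since nothing is captured, `findall` lists the 2 matched substrings directly.

['318', '14']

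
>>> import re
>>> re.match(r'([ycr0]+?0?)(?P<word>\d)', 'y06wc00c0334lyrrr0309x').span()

(0, 3)

`re.match` only tries the pattern at the start of the string.
The match spans [0:3] → 'y06'.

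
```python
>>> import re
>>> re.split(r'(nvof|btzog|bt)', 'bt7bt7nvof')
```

With a capturing group present, the delimiter's captured portion is kept in the result list.

['', 'bt', '7', 'bt', '7', 'nvof', '']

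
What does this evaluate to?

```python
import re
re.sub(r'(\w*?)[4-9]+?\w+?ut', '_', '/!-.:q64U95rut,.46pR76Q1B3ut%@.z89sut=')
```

'/!-.:_,._%@._='

Pattern: zero or more of a word character (lazy) (captured); then one or more of a character in [4-9] (lazy), then one or more of a word character (lazy), then the literal 'ut'.
Every occurrence is swapped for '_'.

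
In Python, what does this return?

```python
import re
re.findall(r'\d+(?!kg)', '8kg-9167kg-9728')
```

['916', '9728']

The negative lookahead/lookbehind blocks any match where the forbidden context is present.
With no groups in the pattern, `findall` gives back each whole match — 2 here.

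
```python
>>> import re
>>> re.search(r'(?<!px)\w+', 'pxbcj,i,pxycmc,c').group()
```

'pxbcj'

The negative lookaround is zero-width — it rules out positions where the adjacent text would match, without consuming anything.
The match spans [0:5] → 'pxbcj'.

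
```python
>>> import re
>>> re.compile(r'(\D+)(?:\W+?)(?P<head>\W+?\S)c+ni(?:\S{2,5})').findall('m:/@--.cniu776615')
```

This matches one or more of a non-digit (captured); then one or more of a non-word character (lazy) (non-capturing group); then one or more of a non-word character (lazy), then a non-whitespace character (captured as 'head'); then one or more of a literal 'c', then the literal 'ni'; then 2 to 5 of a non-whitespace character (non-capturing group).
Matches: at [0:15] match 'm:/@--.cniu7766', groups = ('m:/@', '-.').
2 groups means the one result is a tuple of 2 captured strings — 1 here.

[('m:/@', '-.')]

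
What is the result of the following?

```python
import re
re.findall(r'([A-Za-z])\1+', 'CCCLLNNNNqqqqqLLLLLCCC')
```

['C', 'L', 'N', 'q', 'L', 'C']

The backreference `\1` re-matches whatever the first group consumed, character for character.
Matches: at [0:3] match 'CCC', group 1 = 'C'; at [3:5] match 'LL', group 1 = 'L'; at [5:9] match 'NNNN', group 1 = 'N'; at [9:14] match 'qqqqq', group 1 = 'q'; at [14:19] match 'LLLLL', group 1 = 'L'; ….
Because there's exactly one group, `findall` drops the full match and keeps group 1 from each hit.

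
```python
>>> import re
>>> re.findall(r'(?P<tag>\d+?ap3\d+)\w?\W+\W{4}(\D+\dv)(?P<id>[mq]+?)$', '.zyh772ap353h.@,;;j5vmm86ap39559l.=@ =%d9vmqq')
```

[('86ap39559', 'd9v', 'mqq')]

The pattern matches one or more of a digit (lazy), then the literal 'ap3', then one or more of a digit (captured as 'tag'); then optionally a word character, then one or more of a non-word character, then exactly 4 of a non-word character; then one or more of a non-digit, then a digit, then the literal 'v' (captured); then one or more of one of [mq] (lazy) (captured as 'id'); then anchored at the end.
With 3 capturing groups, `findall` returns a 3-tuple per match.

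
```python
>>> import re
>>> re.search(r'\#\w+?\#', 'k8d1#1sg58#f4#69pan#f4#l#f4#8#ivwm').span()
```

(4, 11)

The match spans [4:11] → '#1sg58#'.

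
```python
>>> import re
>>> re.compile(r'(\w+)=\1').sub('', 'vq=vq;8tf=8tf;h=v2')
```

';;h=v2'

`\1` has to match the exact text group 1 already captured.
Matches: at [0:5] → 'vq=vq'; at [6:13] → '8tf=8tf'.
`sub` substitutes '' at each match site.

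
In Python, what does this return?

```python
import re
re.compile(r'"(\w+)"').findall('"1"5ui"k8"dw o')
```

['1', 'k8']

Walking the string: at [0:3] match '"1"', group 1 = '1'; at [6:10] match '"k8"', group 1 = 'k8'.
Because there's exactly one group, `findall` drops the full match and keeps group 1 from each hit.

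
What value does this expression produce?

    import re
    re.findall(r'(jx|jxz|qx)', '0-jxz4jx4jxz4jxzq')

['jx', 'jx', 'jx', 'jx']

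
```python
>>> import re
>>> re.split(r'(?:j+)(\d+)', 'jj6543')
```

The pattern matches one or more of a literal 'j' (non-capturing group); then one or more of a digit (captured).
With a capturing group present, the delimiter's captured portion is kept in the result list.

['', '6543', '']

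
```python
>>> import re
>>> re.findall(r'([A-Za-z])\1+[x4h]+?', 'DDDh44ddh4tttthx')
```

['D', 'd', 't']

The backreference `\1` re-matches whatever the first group consumed, character for character.
Matches: at [0:4] match 'DDDh', group 1 = 'D'; at [6:9] match 'ddh', group 1 = 'd'; at [10:15] match 'tttth', group 1 = 't'.
`findall` collects group 1 from each match (3 total).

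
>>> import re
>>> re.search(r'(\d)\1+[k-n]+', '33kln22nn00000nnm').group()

After group 1 captures some text, `\1` only succeeds where that same text appears again.
`search` walks the string left to right and returns the first match it finds.
The match spans [0:5] → '33kln'.
Captured: group 1 = '3'.

'33kln'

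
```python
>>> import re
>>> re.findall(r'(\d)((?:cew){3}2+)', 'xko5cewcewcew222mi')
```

[('5', 'cewcewcew222')]

Pattern: a digit (captured); then the literal 'cew' repeated 3 times, then one or more of the literal '2' (captured).
Matches: at [3:16] match '5cewcewcew222', groups = ('5', 'cewcewcew222').
2 groups means the one result is a tuple of 2 captured strings — 1 here.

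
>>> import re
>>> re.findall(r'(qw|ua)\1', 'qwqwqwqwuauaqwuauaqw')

['qw', 'qw', 'ua', 'ua']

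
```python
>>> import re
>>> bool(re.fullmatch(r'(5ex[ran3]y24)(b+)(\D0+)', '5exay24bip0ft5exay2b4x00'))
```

False

The pattern matches the literal '5ex', then one of [ran3], then the literal 'y24' (captured); then one or more of a literal 'b' (captured); then a non-digit, then one or more of a literal '0' (captured).
For `fullmatch`, every character of the input must be accounted for by the pattern.
Here the pattern can't cover the whole string, so the call returns None, and `bool(None)` is False.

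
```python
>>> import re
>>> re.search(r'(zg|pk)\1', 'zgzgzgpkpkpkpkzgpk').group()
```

`\1` has to match the exact text group 1 already captured.
The match spans [0:4] → 'zgzg'.

'zgzg'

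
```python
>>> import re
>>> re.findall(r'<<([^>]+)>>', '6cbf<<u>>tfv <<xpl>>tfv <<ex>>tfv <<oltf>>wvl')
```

['u', 'xpl', 'ex', 'oltf']

Scanning left to right: at [4:9] match '<<u>>', group 1 = 'u'; at [13:20] match '<<xpl>>', group 1 = 'xpl'; at [24:30] match '<<ex>>', group 1 = 'ex'; at [34:42] match '<<oltf>>', group 1 = 'oltf'.
`findall` collects group 1 from each match (4 total).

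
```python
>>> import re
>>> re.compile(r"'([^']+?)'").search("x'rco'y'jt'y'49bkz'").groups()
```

('rco',)

`re.search` scans for the first position where the pattern succeeds.
The match spans [1:6] → "'rco'".
Captured: group 1 = 'rco'.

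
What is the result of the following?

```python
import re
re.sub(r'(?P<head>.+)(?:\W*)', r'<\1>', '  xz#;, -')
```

Pattern: one or more of any character (captured as 'head'); then zero or more of a non-word character (non-capturing group).
Matches: at [0:9] → '  xz#;, -'.
The replacement refers to a captured group, so each match is rewritten using its own captured text.

'<  xz#;, ->'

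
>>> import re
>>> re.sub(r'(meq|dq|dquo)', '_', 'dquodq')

Alternation isn't longest-match — the leftmost alternative that fits at this position is chosen.
Each match is replaced by '_'.

'_uo_'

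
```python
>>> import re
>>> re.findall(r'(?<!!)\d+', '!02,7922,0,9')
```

['2', '7922', '0', '9']

The negative lookaround is zero-width — it rules out positions where the adjacent text would match, without consuming anything.
Matches: at [2:3] → '2'; at [4:8] → '7922'; at [9:10] → '0'; at [11:12] → '9'.
No capturing groups, so `findall` returns the 4 full match strings.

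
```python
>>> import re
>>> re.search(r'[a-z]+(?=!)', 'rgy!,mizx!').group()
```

The positive lookaround only admits positions where the adjacent text matches; those characters stay outside the span.
Unlike `match`, `search` isn't anchored — it looks for the pattern anywhere in the string.
The match spans [0:3] → 'rgy'.

'rgy'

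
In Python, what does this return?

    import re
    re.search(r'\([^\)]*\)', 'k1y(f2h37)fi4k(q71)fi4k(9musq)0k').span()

(3, 10)

The match spans [3:10] → '(f2h37)'.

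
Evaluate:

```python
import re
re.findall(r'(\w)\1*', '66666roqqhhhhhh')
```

['6', 'r', 'o', 'q', 'h']

The backreference `\1` re-matches whatever the first group consumed, character for character.
Matches: at [0:5] match '66666', group 1 = '6'; at [5:6] match 'r', group 1 = 'r'; at [6:7] match 'o', group 1 = 'o'; at [7:9] match 'qq', group 1 = 'q'; at [9:15] match 'hhhhhh', group 1 = 'h'.
With a single group, `findall` returns only what that group captured — 5 items.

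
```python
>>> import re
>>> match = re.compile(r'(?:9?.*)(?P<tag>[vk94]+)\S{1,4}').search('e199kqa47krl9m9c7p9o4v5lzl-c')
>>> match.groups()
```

('v',)

This matches optionally a literal '9', then zero or more of any character (non-capturing group); then one or more of one of [vk94] (captured as 'tag'); then 1 to 4 of a non-whitespace character.
`re.search` tries every starting position until one works.
The match spans [0:26] → 'e199kqa47krl9m9c7p9o4v5lzl'.
Captured: group 1 = 'v'.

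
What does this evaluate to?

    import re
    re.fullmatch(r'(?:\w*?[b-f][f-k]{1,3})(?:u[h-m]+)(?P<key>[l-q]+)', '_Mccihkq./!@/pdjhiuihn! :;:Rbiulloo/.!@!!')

Pattern: zero or more of a word character (lazy), then a character in [b-f], then 1 to 3 of a character in [f-k] (non-capturing group); then a literal 'u', then one or more of a character in [h-m] (non-capturing group); then one or more of a character in [l-q] (captured as 'key').
`fullmatch` succeeds only if the pattern covers the string from start to end.
Here there's no way to consume every character, so the call returns None.

None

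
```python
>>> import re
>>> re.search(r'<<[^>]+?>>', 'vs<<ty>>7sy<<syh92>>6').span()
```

(2, 8)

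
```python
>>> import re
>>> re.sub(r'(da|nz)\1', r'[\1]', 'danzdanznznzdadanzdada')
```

'danzda[nz]nz[da]nz[da]'

A backreference is literal: `\1` must see the identical characters the first group matched.
Matches: at [6:10] → 'nznz'; at [12:16] → 'dada'; at [18:22] → 'dada'.
The replacement refers to a captured group, so each match is rewritten using its own captured text.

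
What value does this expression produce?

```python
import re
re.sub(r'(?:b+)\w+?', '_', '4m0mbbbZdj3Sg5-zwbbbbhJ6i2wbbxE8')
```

'4m0m_dj3Sg5-zw_J6i2w_E8'

This matches one or more of a literal 'b' (non-capturing group); then one or more of a word character (lazy).
A non-greedy quantifier consumes as few characters as it can — just enough that the remainder of the pattern still matches from where it stops; whatever follows it matches normally.
Matches: at [4:8] → 'bbbZ'; at [17:22] → 'bbbbh'; at [27:30] → 'bbx'.
`sub` substitutes '_' at each match site.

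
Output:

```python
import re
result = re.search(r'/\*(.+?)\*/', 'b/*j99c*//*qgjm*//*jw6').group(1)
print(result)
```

The match spans [1:9] → '/*j99c*/'.
Captured: group 1 = 'j99c'.

j99c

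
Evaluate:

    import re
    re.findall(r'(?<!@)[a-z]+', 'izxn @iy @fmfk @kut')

The negative lookaround is zero-width — it rules out positions where the adjacent text would match, without consuming anything.
With no groups in the pattern, `findall` gives back each whole match — 4 here.

['izxn', 'y', 'mfk', 'ut']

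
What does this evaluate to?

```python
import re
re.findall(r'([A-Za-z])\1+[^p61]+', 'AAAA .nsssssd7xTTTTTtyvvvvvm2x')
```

['A']

`\1` has to match the exact text group 1 already captured.
Scanning left to right: at [0:30] match 'AAAA .nsssssd7xTTTTTtyvvvvvm2x', group 1 = 'A'.
`findall` collects group 1 from the one match (1 total).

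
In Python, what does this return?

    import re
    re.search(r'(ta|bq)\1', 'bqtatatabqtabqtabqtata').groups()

The match spans [2:6] → 'tata'.
Captured: group 1 = 'ta'.

('ta',)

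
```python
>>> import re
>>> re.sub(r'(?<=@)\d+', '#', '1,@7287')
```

'1,@#'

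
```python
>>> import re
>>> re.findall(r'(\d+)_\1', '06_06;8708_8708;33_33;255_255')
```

`\1` is not a pattern — it's the concrete string captured by group 1, re-applied verbatim.
Scanning left to right: at [0:5] match '06_06', group 1 = '06'; at [6:15] match '8708_8708', group 1 = '8708'; at [16:21] match '33_33', group 1 = '33'; at [22:29] match '255_255', group 1 = '255'.
One capturing group, so `findall` returns just the captured substring from each match — 4 in all.

['06', '8708', '33', '255']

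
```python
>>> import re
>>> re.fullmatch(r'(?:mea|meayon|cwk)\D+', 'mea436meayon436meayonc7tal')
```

None

`re.fullmatch` is like wrapping the pattern in `^…$` (in single-line mode).
Here there's no way to consume every character, so the call returns None.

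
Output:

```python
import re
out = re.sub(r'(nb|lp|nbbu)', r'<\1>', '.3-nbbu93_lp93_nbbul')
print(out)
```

.3-<nb>bu93_<lp>93_<nb>bul

`|` is ordered: at each position the engine commits to the first alternative that works.
Each match is replaced using the text its own group 1 captured.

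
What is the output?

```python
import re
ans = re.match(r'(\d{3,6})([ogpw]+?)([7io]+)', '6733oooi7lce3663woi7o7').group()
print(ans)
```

6733oooi7

The pattern matches 3 to 6 of a digit (captured); then one or more of one of [ogpw] (lazy) (captured); then one or more of one of [7io] (captured).
`re.match` only tries the pattern at the start of the string.
The match spans [0:9] → '6733oooi7'.
Captured: group 1 = '6733', group 2 = 'o', group 3 = 'ooi7'.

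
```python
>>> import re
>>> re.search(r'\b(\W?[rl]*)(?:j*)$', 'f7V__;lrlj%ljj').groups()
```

('%l',)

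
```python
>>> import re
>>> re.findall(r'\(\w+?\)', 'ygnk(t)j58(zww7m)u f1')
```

With no groups in the pattern, `findall` gives back each whole match — 2 here.

['(t)', '(zww7m)']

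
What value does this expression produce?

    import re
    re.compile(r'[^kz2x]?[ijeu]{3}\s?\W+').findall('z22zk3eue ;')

['3eue ;']

Pattern: optionally any character except [kz2x], then exactly 3 of one of [ijeu], then optionally whitespace; then one or more of a non-word character.
Scanning left to right: at [5:11] → '3eue ;'.
`findall` yields the raw match text (1 of them) because the pattern has no groups.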